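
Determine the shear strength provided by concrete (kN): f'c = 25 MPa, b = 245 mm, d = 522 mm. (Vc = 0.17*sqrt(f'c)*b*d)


Vc = 0.17 * sqrt(25) * 245 * 522 / 1000
= 108.71 kN

108.71


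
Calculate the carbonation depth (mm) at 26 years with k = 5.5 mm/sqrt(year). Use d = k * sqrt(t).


depth = k * sqrt(t)
= 5.5 * sqrt(26)
= 28.04 mm

28.04


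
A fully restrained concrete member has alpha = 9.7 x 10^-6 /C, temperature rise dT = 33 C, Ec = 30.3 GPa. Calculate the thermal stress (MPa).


sigma = alpha * dT * Ec
= 9.7e-6 * 33 * 30.3 * 1000
= 9.699 MPa

9.699


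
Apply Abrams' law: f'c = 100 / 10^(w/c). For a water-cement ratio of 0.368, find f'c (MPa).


f'c = 100 / 10^0.368
= 100 / 2.333
= 42.85 MPa

42.85


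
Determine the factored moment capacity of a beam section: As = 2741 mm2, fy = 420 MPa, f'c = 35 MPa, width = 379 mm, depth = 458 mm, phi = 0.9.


a = As * fy / (0.85 * f'c * b)
= 2741 * 420 / (0.85 * 35 * 379)
= 102.1015 mm
Mn = As * fy * (d - a/2) / 10^6
= 468.4881 kN-m
phi*Mn = 0.9 * 468.4881 = 421.64 kN-m

421.64


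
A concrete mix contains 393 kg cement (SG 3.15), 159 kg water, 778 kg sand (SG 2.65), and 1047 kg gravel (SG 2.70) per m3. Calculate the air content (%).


Vol cement = 393 / (3.15 * 1000) = 0.124762 m3
Vol water = 159 / 1000 = 0.159 m3
Vol sand = 778 / (2.65 * 1000) = 0.293585 m3
Vol gravel = 1047 / (2.70 * 1000) = 0.387778 m3
Total solid + water volume = 0.965125 m3
Air = (1 - 0.965125) * 100 = 3.49%

3.49


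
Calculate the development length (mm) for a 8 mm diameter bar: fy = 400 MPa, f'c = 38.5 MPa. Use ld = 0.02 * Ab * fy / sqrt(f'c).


Ab = pi * 8^2 / 4 = 50.265 mm2
ld = 0.02 * 50.265 * 400 / sqrt(38.5)
= 64.8 mm

64.8


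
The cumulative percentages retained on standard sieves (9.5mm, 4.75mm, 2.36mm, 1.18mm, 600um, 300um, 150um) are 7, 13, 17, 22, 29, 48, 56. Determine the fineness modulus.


FM = sum(cumulative % retained) / 100
= 192 / 100
= 1.92

1.92


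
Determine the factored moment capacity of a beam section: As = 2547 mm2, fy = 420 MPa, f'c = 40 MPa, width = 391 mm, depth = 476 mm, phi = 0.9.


a = As * fy / (0.85 * f'c * b)
= 2547 * 420 / (0.85 * 40 * 391)
= 80.4679 mm
Mn = As * fy * (d - a/2) / 10^6
= 466.1564 kN-m
phi*Mn = 0.9 * 466.1564 = 419.54 kN-m

419.54


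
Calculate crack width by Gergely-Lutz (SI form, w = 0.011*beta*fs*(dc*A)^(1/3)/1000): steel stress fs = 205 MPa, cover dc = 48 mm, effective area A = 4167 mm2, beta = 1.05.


w = 0.011 * beta * fs * (dc * A)^(1/3) / 1000
= 0.011 * 1.05 * 205 * (48 * 4167)^(1/3) / 1000
= 0.138 mm

0.138


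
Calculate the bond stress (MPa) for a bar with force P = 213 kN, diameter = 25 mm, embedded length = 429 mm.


u = P / (pi * db * ld)
= 213 * 1000 / (pi * 25 * 429)
= 6.322 MPa

6.322


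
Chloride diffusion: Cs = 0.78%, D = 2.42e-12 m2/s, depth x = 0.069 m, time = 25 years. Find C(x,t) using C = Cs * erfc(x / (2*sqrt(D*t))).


t_seconds = 25 * 365.25 * 24 * 3600 = 788940000.0 s
arg = 0.069 / (2 * sqrt(2.42e-12 * 788940000.0))
= 0.7896
erfc(0.7896) = 0.2642
C = 0.78 * 0.2642 = 0.206%

0.206


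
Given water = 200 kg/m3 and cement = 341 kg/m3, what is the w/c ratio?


w/c = water / cement
w/c = 200 / 341 = 0.587

0.587


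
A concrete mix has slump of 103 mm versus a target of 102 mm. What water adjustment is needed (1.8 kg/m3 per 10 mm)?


Difference = 102 - 103 = -1 mm
Water adjustment = -1 * 1.8 / 10 = -0.2 kg/m3

-0.2


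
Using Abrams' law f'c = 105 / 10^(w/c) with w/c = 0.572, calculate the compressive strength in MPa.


f'c = 105 / 10^0.572
= 105 / 3.733
= 28.13 MPa

28.13


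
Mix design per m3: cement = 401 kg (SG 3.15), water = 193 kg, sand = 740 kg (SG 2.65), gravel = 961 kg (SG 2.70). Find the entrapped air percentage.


Vol cement = 401 / (3.15 * 1000) = 0.127302 m3
Vol water = 193 / 1000 = 0.193 m3
Vol sand = 740 / (2.65 * 1000) = 0.279245 m3
Vol gravel = 961 / (2.70 * 1000) = 0.355926 m3
Total solid + water volume = 0.955473 m3
Air = (1 - 0.955473) * 100 = 4.45%

4.45


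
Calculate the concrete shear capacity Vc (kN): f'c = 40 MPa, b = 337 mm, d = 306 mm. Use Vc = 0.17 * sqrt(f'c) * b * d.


Vc = 0.17 * sqrt(40) * 337 * 306 / 1000
= 110.87 kN

110.87


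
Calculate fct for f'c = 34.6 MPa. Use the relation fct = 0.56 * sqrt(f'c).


fct = 0.56 * sqrt(34.6)
= 0.56 * 5.882
= 3.294 MPa

3.294


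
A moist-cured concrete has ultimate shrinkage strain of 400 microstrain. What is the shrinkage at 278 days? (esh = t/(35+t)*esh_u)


esh(278) = 278 / (35 + 278) * 400
= 278 / 313 * 400
= 355.3 microstrain

355.3


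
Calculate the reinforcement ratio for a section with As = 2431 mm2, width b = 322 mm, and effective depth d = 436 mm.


rho = As / (b * d)
= 2431 / (322 * 436)
= 0.0173

0.0173


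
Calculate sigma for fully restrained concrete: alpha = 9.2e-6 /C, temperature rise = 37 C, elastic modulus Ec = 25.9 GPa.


sigma = alpha * dT * Ec
= 9.2e-6 * 37 * 25.9 * 1000
= 8.816 MPa

8.816


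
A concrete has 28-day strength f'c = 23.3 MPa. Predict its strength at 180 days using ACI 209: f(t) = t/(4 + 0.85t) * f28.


f(180) = 180 / (4 + 0.85 * 180) * 23.3
= 180 / 157.0 * 23.3
= 26.71 MPa

26.71


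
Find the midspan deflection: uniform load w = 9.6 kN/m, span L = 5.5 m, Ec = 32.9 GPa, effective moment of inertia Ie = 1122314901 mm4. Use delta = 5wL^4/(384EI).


Convert: L = 5.5 m = 5500 mm, Ec = 32.9 GPa = 32900 MPa
delta = 5 * 9.6 * 5500^4 / (384 * 32900 * 1122314901)
= 3.1 mm

3.1


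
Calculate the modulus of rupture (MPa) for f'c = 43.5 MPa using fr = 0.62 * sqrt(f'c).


fr = 0.62 * sqrt(43.5)
= 4.089 MPa

4.089


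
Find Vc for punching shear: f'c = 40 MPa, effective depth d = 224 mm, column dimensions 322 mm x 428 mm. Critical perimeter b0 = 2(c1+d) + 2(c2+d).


b0 = 2*(322 + 224) + 2*(428 + 224) = 2396 mm
Vc = 0.33 * sqrt(40) * 2396 * 224 / 1000
= 1120.16 kN

1120.16


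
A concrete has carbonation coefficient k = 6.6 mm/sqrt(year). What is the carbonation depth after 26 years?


depth = k * sqrt(t)
= 6.6 * sqrt(26)
= 33.65 mm

33.65


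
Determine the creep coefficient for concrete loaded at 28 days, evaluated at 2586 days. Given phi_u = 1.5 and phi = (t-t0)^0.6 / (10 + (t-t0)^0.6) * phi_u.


dt = 2586 - 28 = 2558
phi = 2558^0.6 / (10 + 2558^0.6) * 1.5
= 1.376

1.376


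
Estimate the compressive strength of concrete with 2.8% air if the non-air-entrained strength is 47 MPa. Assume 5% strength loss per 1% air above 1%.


Strength loss = (2.8 - 1) * 5 = 9.0%
f'c = 47 * (1 - 9.0/100)
= 42.77 MPa

42.77


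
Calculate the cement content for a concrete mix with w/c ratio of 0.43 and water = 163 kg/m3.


Cement = water / (w/c)
= 163 / 0.43
= 379.1 kg/m3

379.1


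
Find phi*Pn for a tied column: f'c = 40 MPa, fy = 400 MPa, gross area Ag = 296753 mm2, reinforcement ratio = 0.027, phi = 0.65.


Ast = rho * Ag = 0.027 * 296753 = 8012.331 mm2
phi*Pn = 0.65 * 0.80 * (0.85 * 40 * (296753 - 8012.331) + 400 * 8012.331) / 1000
= 6771.5 kN

6771.5


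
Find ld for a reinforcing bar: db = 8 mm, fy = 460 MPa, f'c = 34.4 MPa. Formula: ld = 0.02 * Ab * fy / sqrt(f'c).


Ab = pi * 8^2 / 4 = 50.265 mm2
ld = 0.02 * 50.265 * 460 / sqrt(34.4)
= 78.8 mm

78.8


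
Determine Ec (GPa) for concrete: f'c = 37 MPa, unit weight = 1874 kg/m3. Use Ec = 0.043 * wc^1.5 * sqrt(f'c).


Ec = 0.043 * 1874^1.5 * sqrt(37) / 1000
= 21.22 GPa

21.22


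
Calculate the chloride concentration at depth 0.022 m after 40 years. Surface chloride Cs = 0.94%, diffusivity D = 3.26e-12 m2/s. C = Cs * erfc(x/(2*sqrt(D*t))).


t_seconds = 40 * 365.25 * 24 * 3600 = 1262304000.0 s
arg = 0.022 / (2 * sqrt(3.26e-12 * 1262304000.0))
= 0.1715
erfc(0.1715) = 0.8084
C = 0.94 * 0.8084 = 0.7599%

0.7599


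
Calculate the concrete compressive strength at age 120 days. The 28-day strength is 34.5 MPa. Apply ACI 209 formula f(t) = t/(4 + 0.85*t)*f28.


f(120) = 120 / (4 + 0.85 * 120) * 34.5
= 120 / 106.0 * 34.5
= 39.06 MPa

39.06


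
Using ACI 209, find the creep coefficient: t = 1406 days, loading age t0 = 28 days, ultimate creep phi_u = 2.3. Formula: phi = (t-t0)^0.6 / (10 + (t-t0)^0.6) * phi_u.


dt = 1406 - 28 = 1378
phi = 1378^0.6 / (10 + 1378^0.6) * 2.3
= 2.034

2.034


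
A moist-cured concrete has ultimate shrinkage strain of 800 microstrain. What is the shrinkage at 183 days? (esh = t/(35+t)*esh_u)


esh(183) = 183 / (35 + 183) * 800
= 183 / 218 * 800
= 671.6 microstrain

671.6


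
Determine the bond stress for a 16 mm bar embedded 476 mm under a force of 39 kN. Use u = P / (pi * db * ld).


u = P / (pi * db * ld)
= 39 * 1000 / (pi * 16 * 476)
= 1.63 MPa

1.63


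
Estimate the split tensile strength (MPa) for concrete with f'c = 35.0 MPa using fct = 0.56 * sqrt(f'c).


fct = 0.56 * sqrt(35.0)
= 0.56 * 5.916
= 3.313 MPa

3.313


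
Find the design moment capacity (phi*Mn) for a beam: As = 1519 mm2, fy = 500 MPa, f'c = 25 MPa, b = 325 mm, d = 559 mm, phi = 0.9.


a = As * fy / (0.85 * f'c * b)
= 1519 * 500 / (0.85 * 25 * 325)
= 109.9729 mm
Mn = As * fy * (d - a/2) / 10^6
= 382.7983 kN-m
phi*Mn = 0.9 * 382.7983 = 344.52 kN-m

344.52


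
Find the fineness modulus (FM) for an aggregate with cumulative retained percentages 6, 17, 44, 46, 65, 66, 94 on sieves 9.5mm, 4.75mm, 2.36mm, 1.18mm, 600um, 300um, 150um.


FM = sum(cumulative % retained) / 100
= 338 / 100
= 3.38

3.38


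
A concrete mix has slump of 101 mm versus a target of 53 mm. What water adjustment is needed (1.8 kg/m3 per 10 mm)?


Difference = 53 - 101 = -48 mm
Water adjustment = -48 * 1.8 / 10 = -8.6 kg/m3

-8.6


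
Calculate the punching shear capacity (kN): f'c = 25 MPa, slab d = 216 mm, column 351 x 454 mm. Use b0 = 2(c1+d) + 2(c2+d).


b0 = 2*(351 + 216) + 2*(454 + 216) = 2474 mm
Vc = 0.33 * sqrt(25) * 2474 * 216 / 1000
= 881.73 kN

881.73


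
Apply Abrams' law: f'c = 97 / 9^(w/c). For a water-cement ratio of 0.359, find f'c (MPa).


f'c = 97 / 9^0.359
= 97 / 2.201
= 44.08 MPa

44.08


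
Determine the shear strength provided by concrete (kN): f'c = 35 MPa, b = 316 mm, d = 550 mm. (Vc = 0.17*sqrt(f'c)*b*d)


Vc = 0.17 * sqrt(35) * 316 * 550 / 1000
= 174.8 kN

174.8


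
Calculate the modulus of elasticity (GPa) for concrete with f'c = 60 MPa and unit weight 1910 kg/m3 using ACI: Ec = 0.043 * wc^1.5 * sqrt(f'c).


Ec = 0.043 * 1910^1.5 * sqrt(60) / 1000
= 27.8 GPa

27.8


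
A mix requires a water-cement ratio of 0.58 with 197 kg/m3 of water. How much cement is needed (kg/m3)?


Cement = water / (w/c)
= 197 / 0.58
= 339.7 kg/m3

339.7


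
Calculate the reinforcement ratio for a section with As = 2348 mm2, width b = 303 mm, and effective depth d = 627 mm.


rho = As / (b * d)
= 2348 / (303 * 627)
= 0.0124

0.0124


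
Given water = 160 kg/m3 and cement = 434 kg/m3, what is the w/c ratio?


w/c = water / cement
w/c = 160 / 434 = 0.369

0.369


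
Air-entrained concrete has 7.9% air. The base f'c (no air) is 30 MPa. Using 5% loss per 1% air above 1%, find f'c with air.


Strength loss = (7.9 - 1) * 5 = 34.5%
f'c = 30 * (1 - 34.5/100)
= 19.65 MPa

19.65


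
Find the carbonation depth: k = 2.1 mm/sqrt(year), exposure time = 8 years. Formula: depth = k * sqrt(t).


depth = k * sqrt(t)
= 2.1 * sqrt(8)
= 5.94 mm

5.94


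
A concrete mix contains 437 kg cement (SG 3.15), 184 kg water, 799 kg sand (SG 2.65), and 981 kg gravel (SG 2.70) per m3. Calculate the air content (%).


Vol cement = 437 / (3.15 * 1000) = 0.13873 m3
Vol water = 184 / 1000 = 0.184 m3
Vol sand = 799 / (2.65 * 1000) = 0.301509 m3
Vol gravel = 981 / (2.70 * 1000) = 0.363333 m3
Total solid + water volume = 0.987573 m3
Air = (1 - 0.987573) * 100 = 1.24%

1.24


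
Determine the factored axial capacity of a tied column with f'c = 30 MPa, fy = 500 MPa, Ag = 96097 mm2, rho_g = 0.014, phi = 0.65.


Ast = rho * Ag = 0.014 * 96097 = 1345.358 mm2
phi*Pn = 0.65 * 0.80 * (0.85 * 30 * (96097 - 1345.358) + 500 * 1345.358) / 1000
= 1606.2 kN

1606.2


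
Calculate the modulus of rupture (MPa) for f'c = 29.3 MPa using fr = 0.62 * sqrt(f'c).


fr = 0.62 * sqrt(29.3)
= 3.356 MPa

3.356


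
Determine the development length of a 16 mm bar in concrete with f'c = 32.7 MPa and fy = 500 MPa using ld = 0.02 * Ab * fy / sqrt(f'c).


Ab = pi * 16^2 / 4 = 201.062 mm2
ld = 0.02 * 201.062 * 500 / sqrt(32.7)
= 351.6 mm

351.6


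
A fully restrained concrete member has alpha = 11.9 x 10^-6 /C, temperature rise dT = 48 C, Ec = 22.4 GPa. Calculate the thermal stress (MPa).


sigma = alpha * dT * Ec
= 11.9e-6 * 48 * 22.4 * 1000
= 12.795 MPa

12.795


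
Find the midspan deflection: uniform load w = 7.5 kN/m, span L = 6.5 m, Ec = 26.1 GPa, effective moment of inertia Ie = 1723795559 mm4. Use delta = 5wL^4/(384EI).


Convert: L = 6.5 m = 6500 mm, Ec = 26.1 GPa = 26100 MPa
delta = 5 * 7.5 * 6500^4 / (384 * 26100 * 1723795559)
= 3.87 mm

3.87


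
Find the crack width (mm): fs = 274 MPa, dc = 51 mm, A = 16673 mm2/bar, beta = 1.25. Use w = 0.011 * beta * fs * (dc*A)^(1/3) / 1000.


w = 0.011 * beta * fs * (dc * A)^(1/3) / 1000
= 0.011 * 1.25 * 274 * (51 * 16673)^(1/3) / 1000
= 0.357 mm

0.357


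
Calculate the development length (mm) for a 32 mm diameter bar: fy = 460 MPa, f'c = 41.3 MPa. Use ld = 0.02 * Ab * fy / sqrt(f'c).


Ab = pi * 32^2 / 4 = 804.248 mm2
ld = 0.02 * 804.248 * 460 / sqrt(41.3)
= 1151.3 mm

1151.3


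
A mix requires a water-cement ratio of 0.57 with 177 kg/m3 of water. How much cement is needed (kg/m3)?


Cement = water / (w/c)
= 177 / 0.57
= 310.5 kg/m3

310.5


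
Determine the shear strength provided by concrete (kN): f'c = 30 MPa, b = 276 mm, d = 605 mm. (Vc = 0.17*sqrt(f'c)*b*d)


Vc = 0.17 * sqrt(30) * 276 * 605 / 1000
= 155.48 kN

155.48


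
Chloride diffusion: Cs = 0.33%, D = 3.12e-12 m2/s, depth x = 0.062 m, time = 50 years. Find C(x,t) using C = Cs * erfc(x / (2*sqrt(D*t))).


t_seconds = 50 * 365.25 * 24 * 3600 = 1577880000.0 s
arg = 0.062 / (2 * sqrt(3.12e-12 * 1577880000.0))
= 0.4418
erfc(0.4418) = 0.5321
C = 0.33 * 0.5321 = 0.1756%

0.1756


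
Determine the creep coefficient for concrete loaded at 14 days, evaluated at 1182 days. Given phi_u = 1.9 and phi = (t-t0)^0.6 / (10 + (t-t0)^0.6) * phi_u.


dt = 1182 - 14 = 1168
phi = 1168^0.6 / (10 + 1168^0.6) * 1.9
= 1.66

1.66


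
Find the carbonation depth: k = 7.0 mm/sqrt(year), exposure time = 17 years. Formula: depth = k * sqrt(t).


depth = k * sqrt(t)
= 7.0 * sqrt(17)
= 28.86 mm

28.86


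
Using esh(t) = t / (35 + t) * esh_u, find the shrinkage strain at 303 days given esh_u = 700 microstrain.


esh(303) = 303 / (35 + 303) * 700
= 303 / 338 * 700
= 627.5 microstrain

627.5


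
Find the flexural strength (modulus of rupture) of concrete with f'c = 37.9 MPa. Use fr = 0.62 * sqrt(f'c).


fr = 0.62 * sqrt(37.9)
= 3.817 MPa

3.817


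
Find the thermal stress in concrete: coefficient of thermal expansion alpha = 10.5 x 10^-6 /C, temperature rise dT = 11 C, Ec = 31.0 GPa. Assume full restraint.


sigma = alpha * dT * Ec
= 10.5e-6 * 11 * 31.0 * 1000
= 3.58 MPa

3.58


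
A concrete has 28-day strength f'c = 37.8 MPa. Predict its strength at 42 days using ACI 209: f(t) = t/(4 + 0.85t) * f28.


f(42) = 42 / (4 + 0.85 * 42) * 37.8
= 42 / 39.7 * 37.8
= 39.99 MPa

39.99


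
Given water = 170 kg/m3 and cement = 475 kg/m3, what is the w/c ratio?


w/c = water / cement
w/c = 170 / 475 = 0.358

0.358


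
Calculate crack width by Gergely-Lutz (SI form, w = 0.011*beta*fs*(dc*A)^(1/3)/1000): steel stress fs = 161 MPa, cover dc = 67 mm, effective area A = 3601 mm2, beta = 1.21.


w = 0.011 * beta * fs * (dc * A)^(1/3) / 1000
= 0.011 * 1.21 * 161 * (67 * 3601)^(1/3) / 1000
= 0.133 mm

0.133


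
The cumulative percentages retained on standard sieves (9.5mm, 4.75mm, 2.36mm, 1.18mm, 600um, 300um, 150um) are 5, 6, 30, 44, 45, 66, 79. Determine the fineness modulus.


FM = sum(cumulative % retained) / 100
= 275 / 100
= 2.75

2.75


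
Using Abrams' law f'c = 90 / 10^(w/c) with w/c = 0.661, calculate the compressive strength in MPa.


f'c = 90 / 10^0.661
= 90 / 4.581
= 19.64 MPa

19.64


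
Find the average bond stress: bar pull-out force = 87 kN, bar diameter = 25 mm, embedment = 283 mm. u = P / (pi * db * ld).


u = P / (pi * db * ld)
= 87 * 1000 / (pi * 25 * 283)
= 3.914 MPa

3.914


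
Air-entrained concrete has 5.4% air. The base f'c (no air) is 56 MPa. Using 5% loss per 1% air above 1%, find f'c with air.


Strength loss = (5.4 - 1) * 5 = 22.0%
f'c = 56 * (1 - 22.0/100)
= 43.68 MPa

43.68


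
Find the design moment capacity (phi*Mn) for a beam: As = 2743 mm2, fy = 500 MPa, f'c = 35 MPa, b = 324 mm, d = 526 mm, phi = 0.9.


a = As * fy / (0.85 * f'c * b)
= 2743 * 500 / (0.85 * 35 * 324)
= 142.2865 mm
Mn = As * fy * (d - a/2) / 10^6
= 623.836 kN-m
phi*Mn = 0.9 * 623.836 = 561.45 kN-m

561.45


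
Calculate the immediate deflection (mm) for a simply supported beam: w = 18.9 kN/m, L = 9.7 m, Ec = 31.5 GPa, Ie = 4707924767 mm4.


Convert: L = 9.7 m = 9700 mm, Ec = 31.5 GPa = 31500 MPa
delta = 5 * 18.9 * 9700^4 / (384 * 31500 * 4707924767)
= 14.69 mm

14.69


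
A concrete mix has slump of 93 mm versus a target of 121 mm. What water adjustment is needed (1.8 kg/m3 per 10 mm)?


Difference = 121 - 93 = 28 mm
Water adjustment = 28 * 1.8 / 10 = 5.0 kg/m3

5.0


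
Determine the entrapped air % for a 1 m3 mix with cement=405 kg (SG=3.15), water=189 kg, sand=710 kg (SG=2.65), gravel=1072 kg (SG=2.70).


Vol cement = 405 / (3.15 * 1000) = 0.128571 m3
Vol water = 189 / 1000 = 0.189 m3
Vol sand = 710 / (2.65 * 1000) = 0.267925 m3
Vol gravel = 1072 / (2.70 * 1000) = 0.397037 m3
Total solid + water volume = 0.982533 m3
Air = (1 - 0.982533) * 100 = 1.75%

1.75


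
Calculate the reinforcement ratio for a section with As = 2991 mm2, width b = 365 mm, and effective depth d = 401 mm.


rho = As / (b * d)
= 2991 / (365 * 401)
= 0.0204

0.0204


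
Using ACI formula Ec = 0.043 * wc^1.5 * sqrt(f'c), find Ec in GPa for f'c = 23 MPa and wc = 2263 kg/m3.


Ec = 0.043 * 2263^1.5 * sqrt(23) / 1000
= 22.2 GPa

22.2


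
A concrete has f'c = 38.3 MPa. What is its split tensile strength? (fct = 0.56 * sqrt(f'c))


fct = 0.56 * sqrt(38.3)
= 0.56 * 6.189
= 3.466 MPa

3.466


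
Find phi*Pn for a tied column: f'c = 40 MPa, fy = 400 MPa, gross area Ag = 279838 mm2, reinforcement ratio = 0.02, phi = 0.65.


Ast = rho * Ag = 0.02 * 279838 = 5596.76 mm2
phi*Pn = 0.65 * 0.80 * (0.85 * 40 * (279838 - 5596.76) + 400 * 5596.76) / 1000
= 6012.71 kN

6012.71


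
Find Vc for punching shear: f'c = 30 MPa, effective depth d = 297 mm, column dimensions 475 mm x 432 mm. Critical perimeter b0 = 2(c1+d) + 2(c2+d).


b0 = 2*(475 + 297) + 2*(432 + 297) = 3002 mm
Vc = 0.33 * sqrt(30) * 3002 * 297 / 1000
= 1611.54 kN

1611.54


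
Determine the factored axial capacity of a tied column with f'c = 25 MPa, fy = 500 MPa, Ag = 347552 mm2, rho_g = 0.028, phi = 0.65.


Ast = rho * Ag = 0.028 * 347552 = 9731.456 mm2
phi*Pn = 0.65 * 0.80 * (0.85 * 25 * (347552 - 9731.456) + 500 * 9731.456) / 1000
= 6263.1 kN

6263.1


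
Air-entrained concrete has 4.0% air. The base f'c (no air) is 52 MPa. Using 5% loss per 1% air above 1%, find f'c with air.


Strength loss = (4.0 - 1) * 5 = 15.0%
f'c = 52 * (1 - 15.0/100)
= 44.2 MPa

44.2


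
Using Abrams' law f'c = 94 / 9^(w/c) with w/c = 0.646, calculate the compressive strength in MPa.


f'c = 94 / 9^0.646
= 94 / 4.135
= 22.73 MPa

22.73


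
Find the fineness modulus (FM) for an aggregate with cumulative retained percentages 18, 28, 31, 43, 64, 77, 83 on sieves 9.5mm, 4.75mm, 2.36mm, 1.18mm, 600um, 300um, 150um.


FM = sum(cumulative % retained) / 100
= 344 / 100
= 3.44

3.44


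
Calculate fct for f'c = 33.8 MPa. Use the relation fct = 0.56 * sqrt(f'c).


fct = 0.56 * sqrt(33.8)
= 0.56 * 5.814
= 3.256 MPa

3.256


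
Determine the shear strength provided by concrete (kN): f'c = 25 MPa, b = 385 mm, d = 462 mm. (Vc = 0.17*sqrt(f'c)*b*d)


Vc = 0.17 * sqrt(25) * 385 * 462 / 1000
= 151.19 kN

151.19


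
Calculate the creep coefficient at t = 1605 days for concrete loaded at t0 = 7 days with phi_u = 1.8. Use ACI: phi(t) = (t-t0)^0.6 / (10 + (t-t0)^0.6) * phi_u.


dt = 1605 - 7 = 1598
phi = 1598^0.6 / (10 + 1598^0.6) * 1.8
= 1.608

1.608


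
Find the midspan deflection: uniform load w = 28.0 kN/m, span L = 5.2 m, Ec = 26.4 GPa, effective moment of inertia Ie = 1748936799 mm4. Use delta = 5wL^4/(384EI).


Convert: L = 5.2 m = 5200 mm, Ec = 26.4 GPa = 26400 MPa
delta = 5 * 28.0 * 5200^4 / (384 * 26400 * 1748936799)
= 5.77 mm

5.77


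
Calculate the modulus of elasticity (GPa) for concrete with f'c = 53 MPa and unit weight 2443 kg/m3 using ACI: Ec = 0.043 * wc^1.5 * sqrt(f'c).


Ec = 0.043 * 2443^1.5 * sqrt(53) / 1000
= 37.8 GPa

37.8


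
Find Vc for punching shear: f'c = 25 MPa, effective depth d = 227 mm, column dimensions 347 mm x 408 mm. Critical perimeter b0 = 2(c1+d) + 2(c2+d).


b0 = 2*(347 + 227) + 2*(408 + 227) = 2418 mm
Vc = 0.33 * sqrt(25) * 2418 * 227 / 1000
= 905.66 kN

905.66


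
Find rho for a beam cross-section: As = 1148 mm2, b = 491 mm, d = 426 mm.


rho = As / (b * d)
= 1148 / (491 * 426)
= 0.0055

0.0055


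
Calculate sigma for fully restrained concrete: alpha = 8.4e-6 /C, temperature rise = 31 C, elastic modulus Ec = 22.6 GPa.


sigma = alpha * dT * Ec
= 8.4e-6 * 31 * 22.6 * 1000
= 5.885 MPa

5.885


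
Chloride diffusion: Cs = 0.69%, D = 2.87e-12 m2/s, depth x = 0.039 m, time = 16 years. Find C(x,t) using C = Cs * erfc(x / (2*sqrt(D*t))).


t_seconds = 16 * 365.25 * 24 * 3600 = 504921600.0 s
arg = 0.039 / (2 * sqrt(2.87e-12 * 504921600.0))
= 0.5122
erfc(0.5122) = 0.4688
C = 0.69 * 0.4688 = 0.3235%

0.3235


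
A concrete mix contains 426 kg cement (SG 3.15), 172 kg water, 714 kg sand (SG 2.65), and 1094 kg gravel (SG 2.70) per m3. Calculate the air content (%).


Vol cement = 426 / (3.15 * 1000) = 0.135238 m3
Vol water = 172 / 1000 = 0.172 m3
Vol sand = 714 / (2.65 * 1000) = 0.269434 m3
Vol gravel = 1094 / (2.70 * 1000) = 0.405185 m3
Total solid + water volume = 0.981857 m3
Air = (1 - 0.981857) * 100 = 1.81%

1.81


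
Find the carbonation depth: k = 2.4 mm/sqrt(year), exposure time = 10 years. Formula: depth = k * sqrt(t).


depth = k * sqrt(t)
= 2.4 * sqrt(10)
= 7.59 mm

7.59


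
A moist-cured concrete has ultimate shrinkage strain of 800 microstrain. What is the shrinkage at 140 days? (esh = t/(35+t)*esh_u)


esh(140) = 140 / (35 + 140) * 800
= 140 / 175 * 800
= 640.0 microstrain

640.0


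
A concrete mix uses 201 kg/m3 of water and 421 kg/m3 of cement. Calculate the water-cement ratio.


w/c = water / cement
w/c = 201 / 421 = 0.477

0.477


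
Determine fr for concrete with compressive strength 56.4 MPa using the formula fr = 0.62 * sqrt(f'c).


fr = 0.62 * sqrt(56.4)
= 4.656 MPa

4.656


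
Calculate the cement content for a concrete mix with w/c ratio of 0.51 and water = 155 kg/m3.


Cement = water / (w/c)
= 155 / 0.51
= 303.9 kg/m3

303.9


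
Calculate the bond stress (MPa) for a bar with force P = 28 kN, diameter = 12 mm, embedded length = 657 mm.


u = P / (pi * db * ld)
= 28 * 1000 / (pi * 12 * 657)
= 1.13 MPa

1.13


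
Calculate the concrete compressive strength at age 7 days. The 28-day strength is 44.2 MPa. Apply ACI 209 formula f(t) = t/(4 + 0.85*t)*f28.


f(7) = 7 / (4 + 0.85 * 7) * 44.2
= 7 / 9.95 * 44.2
= 31.1 MPa

31.1


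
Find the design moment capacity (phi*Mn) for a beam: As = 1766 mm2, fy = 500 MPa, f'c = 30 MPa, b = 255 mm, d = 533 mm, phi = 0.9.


a = As * fy / (0.85 * f'c * b)
= 1766 * 500 / (0.85 * 30 * 255)
= 135.7939 mm
Mn = As * fy * (d - a/2) / 10^6
= 410.686 kN-m
phi*Mn = 0.9 * 410.686 = 369.62 kN-m

369.62


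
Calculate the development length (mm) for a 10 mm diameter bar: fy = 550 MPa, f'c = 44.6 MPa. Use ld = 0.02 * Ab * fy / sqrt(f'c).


Ab = pi * 10^2 / 4 = 78.54 mm2
ld = 0.02 * 78.54 * 550 / sqrt(44.6)
= 129.4 mm

129.4


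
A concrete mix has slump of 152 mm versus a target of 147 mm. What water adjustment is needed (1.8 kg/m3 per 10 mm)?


Difference = 147 - 152 = -5 mm
Water adjustment = -5 * 1.8 / 10 = -0.9 kg/m3

-0.9


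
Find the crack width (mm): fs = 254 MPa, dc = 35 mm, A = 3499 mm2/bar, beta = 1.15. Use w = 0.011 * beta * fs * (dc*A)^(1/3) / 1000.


w = 0.011 * beta * fs * (dc * A)^(1/3) / 1000
= 0.011 * 1.15 * 254 * (35 * 3499)^(1/3) / 1000
= 0.16 mm

0.16


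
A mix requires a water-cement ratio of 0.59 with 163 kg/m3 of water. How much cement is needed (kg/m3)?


Cement = water / (w/c)
= 163 / 0.59
= 276.3 kg/m3

276.3


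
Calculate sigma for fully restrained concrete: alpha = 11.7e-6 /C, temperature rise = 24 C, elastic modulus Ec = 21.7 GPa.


sigma = alpha * dT * Ec
= 11.7e-6 * 24 * 21.7 * 1000
= 6.093 MPa

6.093


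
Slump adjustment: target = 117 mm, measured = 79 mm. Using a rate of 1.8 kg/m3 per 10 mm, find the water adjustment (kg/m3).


Difference = 117 - 79 = 38 mm
Water adjustment = 38 * 1.8 / 10 = 6.8 kg/m3

6.8


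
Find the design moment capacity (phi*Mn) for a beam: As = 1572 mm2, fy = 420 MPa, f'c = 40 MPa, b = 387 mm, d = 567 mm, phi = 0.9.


a = As * fy / (0.85 * f'c * b)
= 1572 * 420 / (0.85 * 40 * 387)
= 50.1778 mm
Mn = As * fy * (d - a/2) / 10^6
= 357.7914 kN-m
phi*Mn = 0.9 * 357.7914 = 322.01 kN-m

322.01


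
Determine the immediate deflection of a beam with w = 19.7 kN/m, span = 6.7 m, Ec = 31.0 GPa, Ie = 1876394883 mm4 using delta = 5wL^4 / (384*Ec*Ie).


Convert: L = 6.7 m = 6700 mm, Ec = 31.0 GPa = 31000 MPa
delta = 5 * 19.7 * 6700^4 / (384 * 31000 * 1876394883)
= 8.89 mm

8.89


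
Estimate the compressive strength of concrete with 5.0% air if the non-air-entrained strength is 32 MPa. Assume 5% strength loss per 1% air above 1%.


Strength loss = (5.0 - 1) * 5 = 20.0%
f'c = 32 * (1 - 20.0/100)
= 25.6 MPa

25.6


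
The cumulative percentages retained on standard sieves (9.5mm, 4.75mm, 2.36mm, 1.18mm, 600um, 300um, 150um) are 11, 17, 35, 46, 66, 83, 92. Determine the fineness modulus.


FM = sum(cumulative % retained) / 100
= 350 / 100
= 3.5

3.5


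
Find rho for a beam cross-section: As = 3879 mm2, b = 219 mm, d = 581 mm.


rho = As / (b * d)
= 3879 / (219 * 581)
= 0.0305

0.0305


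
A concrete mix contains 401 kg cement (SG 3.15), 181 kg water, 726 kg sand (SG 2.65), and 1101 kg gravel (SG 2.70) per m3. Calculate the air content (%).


Vol cement = 401 / (3.15 * 1000) = 0.127302 m3
Vol water = 181 / 1000 = 0.181 m3
Vol sand = 726 / (2.65 * 1000) = 0.273962 m3
Vol gravel = 1101 / (2.70 * 1000) = 0.407778 m3
Total solid + water volume = 0.990042 m3
Air = (1 - 0.990042) * 100 = 1.0%

1.0


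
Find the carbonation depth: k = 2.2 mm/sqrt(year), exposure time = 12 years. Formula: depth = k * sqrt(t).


depth = k * sqrt(t)
= 2.2 * sqrt(12)
= 7.62 mm

7.62


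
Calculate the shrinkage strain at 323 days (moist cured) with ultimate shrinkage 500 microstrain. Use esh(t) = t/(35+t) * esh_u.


esh(323) = 323 / (35 + 323) * 500
= 323 / 358 * 500
= 451.1 microstrain

451.1


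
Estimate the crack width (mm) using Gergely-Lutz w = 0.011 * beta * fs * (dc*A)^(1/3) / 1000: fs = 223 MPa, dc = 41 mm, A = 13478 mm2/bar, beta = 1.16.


w = 0.011 * beta * fs * (dc * A)^(1/3) / 1000
= 0.011 * 1.16 * 223 * (41 * 13478)^(1/3) / 1000
= 0.234 mm

0.234


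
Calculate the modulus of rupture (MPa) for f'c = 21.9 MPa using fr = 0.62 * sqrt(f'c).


fr = 0.62 * sqrt(21.9)
= 2.901 MPa

2.901


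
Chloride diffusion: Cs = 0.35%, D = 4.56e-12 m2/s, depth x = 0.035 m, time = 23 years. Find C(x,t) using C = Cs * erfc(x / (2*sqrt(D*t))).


t_seconds = 23 * 365.25 * 24 * 3600 = 725824800.0 s
arg = 0.035 / (2 * sqrt(4.56e-12 * 725824800.0))
= 0.3042
erfc(0.3042) = 0.6671
C = 0.35 * 0.6671 = 0.2335%

0.2335


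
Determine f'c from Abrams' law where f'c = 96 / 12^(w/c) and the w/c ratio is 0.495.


f'c = 96 / 12^0.495
= 96 / 3.421
= 28.06 MPa

28.06


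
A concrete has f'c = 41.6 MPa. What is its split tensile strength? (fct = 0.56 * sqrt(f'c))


fct = 0.56 * sqrt(41.6)
= 0.56 * 6.45
= 3.612 MPa

3.612


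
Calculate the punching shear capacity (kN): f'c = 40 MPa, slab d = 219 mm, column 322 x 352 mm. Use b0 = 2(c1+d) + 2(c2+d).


b0 = 2*(322 + 219) + 2*(352 + 219) = 2224 mm
Vc = 0.33 * sqrt(40) * 2224 * 219 / 1000
= 1016.54 kN

1016.54


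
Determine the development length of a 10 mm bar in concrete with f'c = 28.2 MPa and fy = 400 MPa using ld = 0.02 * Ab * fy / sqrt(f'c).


Ab = pi * 10^2 / 4 = 78.54 mm2
ld = 0.02 * 78.54 * 400 / sqrt(28.2)
= 118.3 mm

118.3


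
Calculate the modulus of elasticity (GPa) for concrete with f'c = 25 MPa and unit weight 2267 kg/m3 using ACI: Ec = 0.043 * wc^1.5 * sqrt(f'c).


Ec = 0.043 * 2267^1.5 * sqrt(25) / 1000
= 23.21 GPa

23.21


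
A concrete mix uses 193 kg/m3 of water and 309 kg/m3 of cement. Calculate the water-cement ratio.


w/c = water / cement
w/c = 193 / 309 = 0.625

0.625


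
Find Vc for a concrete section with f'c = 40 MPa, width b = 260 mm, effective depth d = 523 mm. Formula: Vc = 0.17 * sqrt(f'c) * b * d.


Vc = 0.17 * sqrt(40) * 260 * 523 / 1000
= 146.2 kN

146.2


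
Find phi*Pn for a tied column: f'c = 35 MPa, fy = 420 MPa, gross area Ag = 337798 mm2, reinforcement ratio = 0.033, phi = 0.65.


Ast = rho * Ag = 0.033 * 337798 = 11147.334 mm2
phi*Pn = 0.65 * 0.80 * (0.85 * 35 * (337798 - 11147.334) + 420 * 11147.334) / 1000
= 7487.86 kN

7487.86


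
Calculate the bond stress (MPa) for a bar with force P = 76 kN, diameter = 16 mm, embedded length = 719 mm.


u = P / (pi * db * ld)
= 76 * 1000 / (pi * 16 * 719)
= 2.103 MPa

2.103


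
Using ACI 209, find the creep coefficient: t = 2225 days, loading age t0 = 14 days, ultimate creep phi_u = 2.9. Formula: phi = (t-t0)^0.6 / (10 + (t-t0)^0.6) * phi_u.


dt = 2225 - 14 = 2211
phi = 2211^0.6 / (10 + 2211^0.6) * 2.9
= 2.64

2.64


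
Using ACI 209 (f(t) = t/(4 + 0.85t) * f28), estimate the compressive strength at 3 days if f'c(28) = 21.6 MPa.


f(3) = 3 / (4 + 0.85 * 3) * 21.6
= 3 / 6.55 * 21.6
= 9.89 MPa

9.89


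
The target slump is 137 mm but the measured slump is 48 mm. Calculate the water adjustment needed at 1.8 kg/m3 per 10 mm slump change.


Difference = 137 - 48 = 89 mm
Water adjustment = 89 * 1.8 / 10 = 16.0 kg/m3

16.0


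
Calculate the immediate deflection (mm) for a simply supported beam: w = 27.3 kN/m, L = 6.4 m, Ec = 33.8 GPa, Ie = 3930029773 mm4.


Convert: L = 6.4 m = 6400 mm, Ec = 33.8 GPa = 33800 MPa
delta = 5 * 27.3 * 6400^4 / (384 * 33800 * 3930029773)
= 4.49 mm

4.49


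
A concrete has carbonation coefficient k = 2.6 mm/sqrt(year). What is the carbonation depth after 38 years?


depth = k * sqrt(t)
= 2.6 * sqrt(38)
= 16.03 mm

16.03


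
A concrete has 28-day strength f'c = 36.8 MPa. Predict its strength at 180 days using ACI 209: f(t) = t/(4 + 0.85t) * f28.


f(180) = 180 / (4 + 0.85 * 180) * 36.8
= 180 / 157.0 * 36.8
= 42.19 MPa

42.19


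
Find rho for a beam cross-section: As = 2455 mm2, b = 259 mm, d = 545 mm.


rho = As / (b * d)
= 2455 / (259 * 545)
= 0.0174

0.0174


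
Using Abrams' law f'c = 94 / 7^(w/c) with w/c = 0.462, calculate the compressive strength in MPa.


f'c = 94 / 7^0.462
= 94 / 2.457
= 38.26 MPa

38.26


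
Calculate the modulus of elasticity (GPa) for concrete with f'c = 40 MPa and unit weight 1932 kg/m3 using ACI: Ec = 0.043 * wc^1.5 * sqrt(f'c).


Ec = 0.043 * 1932^1.5 * sqrt(40) / 1000
= 23.09 GPa

23.09


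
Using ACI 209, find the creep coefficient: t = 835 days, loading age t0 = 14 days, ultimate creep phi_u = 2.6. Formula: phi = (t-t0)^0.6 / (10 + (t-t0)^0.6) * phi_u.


dt = 835 - 14 = 821
phi = 821^0.6 / (10 + 821^0.6) * 2.6
= 2.206

2.206


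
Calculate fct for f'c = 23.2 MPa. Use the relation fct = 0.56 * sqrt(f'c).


fct = 0.56 * sqrt(23.2)
= 0.56 * 4.817
= 2.697 MPa

2.697


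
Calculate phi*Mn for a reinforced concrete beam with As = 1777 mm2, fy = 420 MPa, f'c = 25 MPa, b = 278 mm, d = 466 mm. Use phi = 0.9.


a = As * fy / (0.85 * f'c * b)
= 1777 * 420 / (0.85 * 25 * 278)
= 126.3377 mm
Mn = As * fy * (d - a/2) / 10^6
= 300.649 kN-m
phi*Mn = 0.9 * 300.649 = 270.58 kN-m

270.58


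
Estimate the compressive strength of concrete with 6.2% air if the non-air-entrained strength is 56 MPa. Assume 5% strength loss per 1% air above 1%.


Strength loss = (6.2 - 1) * 5 = 26.0%
f'c = 56 * (1 - 26.0/100)
= 41.44 MPa

41.44


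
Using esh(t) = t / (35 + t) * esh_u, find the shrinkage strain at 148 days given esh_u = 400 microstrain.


esh(148) = 148 / (35 + 148) * 400
= 148 / 183 * 400
= 323.5 microstrain

323.5


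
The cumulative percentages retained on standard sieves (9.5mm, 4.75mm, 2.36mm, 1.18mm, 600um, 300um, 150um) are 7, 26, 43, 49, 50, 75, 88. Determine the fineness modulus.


FM = sum(cumulative % retained) / 100
= 338 / 100
= 3.38

3.38


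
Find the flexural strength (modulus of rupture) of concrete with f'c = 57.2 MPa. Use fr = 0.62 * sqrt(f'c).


fr = 0.62 * sqrt(57.2)
= 4.689 MPa

4.689


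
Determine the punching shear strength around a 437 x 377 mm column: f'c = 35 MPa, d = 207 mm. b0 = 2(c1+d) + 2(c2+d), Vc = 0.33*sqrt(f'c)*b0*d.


b0 = 2*(437 + 207) + 2*(377 + 207) = 2456 mm
Vc = 0.33 * sqrt(35) * 2456 * 207 / 1000
= 992.54 kN

992.54


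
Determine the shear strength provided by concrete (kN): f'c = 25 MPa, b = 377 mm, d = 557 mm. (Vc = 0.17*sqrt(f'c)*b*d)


Vc = 0.17 * sqrt(25) * 377 * 557 / 1000
= 178.49 kN

178.49


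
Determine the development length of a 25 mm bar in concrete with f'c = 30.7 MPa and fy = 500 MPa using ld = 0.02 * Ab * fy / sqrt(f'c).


Ab = pi * 25^2 / 4 = 490.874 mm2
ld = 0.02 * 490.874 * 500 / sqrt(30.7)
= 885.9 mm

885.9


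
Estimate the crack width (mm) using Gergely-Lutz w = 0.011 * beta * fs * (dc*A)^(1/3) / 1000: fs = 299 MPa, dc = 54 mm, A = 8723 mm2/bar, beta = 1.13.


w = 0.011 * beta * fs * (dc * A)^(1/3) / 1000
= 0.011 * 1.13 * 299 * (54 * 8723)^(1/3) / 1000
= 0.289 mm

0.289


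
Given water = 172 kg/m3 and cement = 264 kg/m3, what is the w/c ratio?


w/c = water / cement
w/c = 172 / 264 = 0.652

0.652


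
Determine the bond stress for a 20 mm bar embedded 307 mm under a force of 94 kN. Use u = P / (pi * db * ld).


u = P / (pi * db * ld)
= 94 * 1000 / (pi * 20 * 307)
= 4.873 MPa

4.873


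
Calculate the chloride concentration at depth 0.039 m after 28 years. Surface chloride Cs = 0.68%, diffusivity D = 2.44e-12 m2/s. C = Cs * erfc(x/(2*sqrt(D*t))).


t_seconds = 28 * 365.25 * 24 * 3600 = 883612800.0 s
arg = 0.039 / (2 * sqrt(2.44e-12 * 883612800.0))
= 0.42
erfc(0.42) = 0.5526
C = 0.68 * 0.5526 = 0.3757%

0.3757


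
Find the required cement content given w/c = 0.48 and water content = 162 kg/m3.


Cement = water / (w/c)
= 162 / 0.48
= 337.5 kg/m3

337.5


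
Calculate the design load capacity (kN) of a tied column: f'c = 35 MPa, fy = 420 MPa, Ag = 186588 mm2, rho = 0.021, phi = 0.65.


Ast = rho * Ag = 0.021 * 186588 = 3918.348 mm2
phi*Pn = 0.65 * 0.80 * (0.85 * 35 * (186588 - 3918.348) + 420 * 3918.348) / 1000
= 3681.67 kN

3681.67


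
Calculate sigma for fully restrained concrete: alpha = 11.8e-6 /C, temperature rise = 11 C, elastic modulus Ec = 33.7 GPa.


sigma = alpha * dT * Ec
= 11.8e-6 * 11 * 33.7 * 1000
= 4.374 MPa

4.374


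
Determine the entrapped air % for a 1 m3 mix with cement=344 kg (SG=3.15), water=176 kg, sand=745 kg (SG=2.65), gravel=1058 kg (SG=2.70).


Vol cement = 344 / (3.15 * 1000) = 0.109206 m3
Vol water = 176 / 1000 = 0.176 m3
Vol sand = 745 / (2.65 * 1000) = 0.281132 m3
Vol gravel = 1058 / (2.70 * 1000) = 0.391852 m3
Total solid + water volume = 0.95819 m3
Air = (1 - 0.95819) * 100 = 4.18%

4.18


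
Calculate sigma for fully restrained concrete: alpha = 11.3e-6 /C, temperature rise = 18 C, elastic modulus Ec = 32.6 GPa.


sigma = alpha * dT * Ec
= 11.3e-6 * 18 * 32.6 * 1000
= 6.631 MPa

6.631


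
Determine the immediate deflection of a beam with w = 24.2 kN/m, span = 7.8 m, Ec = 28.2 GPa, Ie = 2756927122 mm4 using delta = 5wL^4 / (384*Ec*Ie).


Convert: L = 7.8 m = 7800 mm, Ec = 28.2 GPa = 28200 MPa
delta = 5 * 24.2 * 7800^4 / (384 * 28200 * 2756927122)
= 15.0 mm

15.0


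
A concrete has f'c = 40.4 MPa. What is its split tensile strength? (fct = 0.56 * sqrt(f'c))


fct = 0.56 * sqrt(40.4)
= 0.56 * 6.356
= 3.559 MPa

3.559


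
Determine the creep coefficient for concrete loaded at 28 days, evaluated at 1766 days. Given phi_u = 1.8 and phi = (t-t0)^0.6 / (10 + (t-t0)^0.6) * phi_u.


dt = 1766 - 28 = 1738
phi = 1738^0.6 / (10 + 1738^0.6) * 1.8
= 1.616

1.616


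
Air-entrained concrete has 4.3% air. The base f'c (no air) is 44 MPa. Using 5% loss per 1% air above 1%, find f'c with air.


Strength loss = (4.3 - 1) * 5 = 16.5%
f'c = 44 * (1 - 16.5/100)
= 36.74 MPa

36.74


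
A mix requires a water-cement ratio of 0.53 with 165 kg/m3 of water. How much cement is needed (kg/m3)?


Cement = water / (w/c)
= 165 / 0.53
= 311.3 kg/m3

311.3


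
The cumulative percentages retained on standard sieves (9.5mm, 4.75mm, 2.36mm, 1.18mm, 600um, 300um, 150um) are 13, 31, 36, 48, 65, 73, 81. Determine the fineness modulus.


FM = sum(cumulative % retained) / 100
= 347 / 100
= 3.47

3.47


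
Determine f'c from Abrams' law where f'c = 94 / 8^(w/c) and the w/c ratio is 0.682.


f'c = 94 / 8^0.682
= 94 / 4.13
= 22.76 MPa

22.76


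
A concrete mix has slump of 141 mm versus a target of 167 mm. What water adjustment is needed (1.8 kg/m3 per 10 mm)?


Difference = 167 - 141 = 26 mm
Water adjustment = 26 * 1.8 / 10 = 4.7 kg/m3

4.7


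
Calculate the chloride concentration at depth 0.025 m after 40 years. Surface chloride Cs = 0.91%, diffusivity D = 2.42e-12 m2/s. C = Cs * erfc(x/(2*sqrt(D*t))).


t_seconds = 40 * 365.25 * 24 * 3600 = 1262304000.0 s
arg = 0.025 / (2 * sqrt(2.42e-12 * 1262304000.0))
= 0.2262
erfc(0.2262) = 0.7491
C = 0.91 * 0.7491 = 0.6817%

0.6817


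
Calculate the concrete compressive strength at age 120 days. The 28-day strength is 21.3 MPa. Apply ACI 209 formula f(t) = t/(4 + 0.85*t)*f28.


f(120) = 120 / (4 + 0.85 * 120) * 21.3
= 120 / 106.0 * 21.3
= 24.11 MPa

24.11


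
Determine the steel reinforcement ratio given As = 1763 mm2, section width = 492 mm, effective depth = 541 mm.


rho = As / (b * d)
= 1763 / (492 * 541)
= 0.0066

0.0066


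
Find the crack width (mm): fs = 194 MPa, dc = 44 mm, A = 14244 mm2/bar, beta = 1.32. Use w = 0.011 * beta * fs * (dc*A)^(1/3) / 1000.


w = 0.011 * beta * fs * (dc * A)^(1/3) / 1000
= 0.011 * 1.32 * 194 * (44 * 14244)^(1/3) / 1000
= 0.241 mm

0.241


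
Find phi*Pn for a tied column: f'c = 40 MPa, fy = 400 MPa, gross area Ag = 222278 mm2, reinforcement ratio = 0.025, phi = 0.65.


Ast = rho * Ag = 0.025 * 222278 = 5556.95 mm2
phi*Pn = 0.65 * 0.80 * (0.85 * 40 * (222278 - 5556.95) + 400 * 5556.95) / 1000
= 4987.47 kN

4987.47


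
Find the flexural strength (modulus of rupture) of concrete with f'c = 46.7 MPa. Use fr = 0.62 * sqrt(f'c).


fr = 0.62 * sqrt(46.7)
= 4.237 MPa

4.237


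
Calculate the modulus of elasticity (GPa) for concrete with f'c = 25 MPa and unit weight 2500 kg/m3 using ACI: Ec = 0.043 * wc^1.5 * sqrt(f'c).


Ec = 0.043 * 2500^1.5 * sqrt(25) / 1000
= 26.88 GPa

26.88


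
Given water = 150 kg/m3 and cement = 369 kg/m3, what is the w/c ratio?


w/c = water / cement
w/c = 150 / 369 = 0.407

0.407


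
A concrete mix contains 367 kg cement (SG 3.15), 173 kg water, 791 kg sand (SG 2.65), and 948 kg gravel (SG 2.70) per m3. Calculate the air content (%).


Vol cement = 367 / (3.15 * 1000) = 0.116508 m3
Vol water = 173 / 1000 = 0.173 m3
Vol sand = 791 / (2.65 * 1000) = 0.298491 m3
Vol gravel = 948 / (2.70 * 1000) = 0.351111 m3
Total solid + water volume = 0.93911 m3
Air = (1 - 0.93911) * 100 = 6.09%

6.09
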